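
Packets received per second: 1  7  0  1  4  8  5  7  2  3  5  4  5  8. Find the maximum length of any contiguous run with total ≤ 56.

Extend to the right; shrink from the left whenever the sum exceeds 56:
→ 1: sum 1, len 1
→ 7: sum 8, len 2
→ 0: sum 8, len 3
→ 1: sum 9, len 4
→ 4: sum 13, len 5
→ 8: sum 21, len 6
→ 5: sum 26, len 7
→ 7: sum 33, len 8
→ 2: sum 35, len 9
→ 3: sum 38, len 10
→ 5: sum 43, len 11
→ 4: sum 47, len 12
→ 5: sum 52, len 13
→ 8 (dropped 1, 7): sum 52, len 12
Longest length seen: 13.

13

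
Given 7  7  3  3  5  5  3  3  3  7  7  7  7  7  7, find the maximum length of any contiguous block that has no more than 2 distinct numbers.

9

[7] 1 distinct, len 1
[7, 7] 1 distinct, len 2
[7, 7, 3] 2 distinct, len 3
[7, 7, 3, 3] 2 distinct, len 4
[3, 3, 5] 2 distinct, len 3
[3, 3, 5, 5] 2 distinct, len 4
[3, 3, 5, 5, 3] 2 distinct, len 5
[3, 3, 5, 5, 3, 3] 2 distinct, len 6
[3, 3, 5, 5, 3, 3, 3] 2 distinct, len 7
[3, 3, 3, 7] 2 distinct, len 4
[3, 3, 3, 7, 7] 2 distinct, len 5
[3, 3, 3, 7, 7, 7] 2 distinct, len 6
[3, 3, 3, 7, 7, 7, 7] 2 distinct, len 7
[3, 3, 3, 7, 7, 7, 7, 7] 2 distinct, len 8
[3, 3, 3, 7, 7, 7, 7, 7, 7] 2 distinct, len 9
Longest length with ≤2 distinct: 9.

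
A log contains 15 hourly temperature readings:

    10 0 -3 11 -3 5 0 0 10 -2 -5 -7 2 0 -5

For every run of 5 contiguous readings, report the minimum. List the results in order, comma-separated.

10 0 -3 11 -3 → min -3
0 -3 11 -3 5 → min -3
-3 11 -3 5 0 → min -3
11 -3 5 0 0 → min -3
-3 5 0 0 10 → min -3
5 0 0 10 -2 → min -2
0 0 10 -2 -5 → min -5
0 10 -2 -5 -7 → min -7
10 -2 -5 -7 2 → min -7
-2 -5 -7 2 0 → min -7
-5 -7 2 0 -5 → min -7

-3, -3, -3, -3, -3, -2, -5, -7, -7, -7, -7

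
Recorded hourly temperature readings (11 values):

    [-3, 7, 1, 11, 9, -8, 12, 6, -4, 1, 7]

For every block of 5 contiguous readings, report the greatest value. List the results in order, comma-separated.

11, 11, 12, 12, 12, 12, 12

-3 7 1 11 9 → max 11
7 1 11 9 -8 → max 11
1 11 9 -8 12 → max 12
11 9 -8 12 6 → max 12
9 -8 12 6 -4 → max 12
-8 12 6 -4 1 → max 12
12 6 -4 1 7 → max 12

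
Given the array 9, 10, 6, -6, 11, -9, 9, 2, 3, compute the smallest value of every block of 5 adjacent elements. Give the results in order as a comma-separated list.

-6, -9, -9, -9, -9

Sliding a size-5 window across the 9 values:
9 10 6 -6 11 → min -6
10 6 -6 11 -9 → min -9
6 -6 11 -9 9 → min -9
-6 11 -9 9 2 → min -9
11 -9 9 2 3 → min -9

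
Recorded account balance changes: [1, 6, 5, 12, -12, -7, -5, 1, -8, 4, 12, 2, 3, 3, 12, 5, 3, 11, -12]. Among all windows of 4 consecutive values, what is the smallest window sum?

-23

[1, 6, 5, 12] → sum 24
[6, 5, 12, -12] → sum 11
[5, 12, -12, -7] → sum -2
[12, -12, -7, -5] → sum -12
[-12, -7, -5, 1] → sum -23
[-7, -5, 1, -8] → sum -19
[-5, 1, -8, 4] → sum -8
[1, -8, 4, 12] → sum 9
[-8, 4, 12, 2] → sum 10
[4, 12, 2, 3] → sum 21
[12, 2, 3, 3] → sum 20
[2, 3, 3, 12] → sum 20
[3, 3, 12, 5] → sum 23
[3, 12, 5, 3] → sum 23
[12, 5, 3, 11] → sum 31
[5, 3, 11, -12] → sum 7
Smallest of these is -23.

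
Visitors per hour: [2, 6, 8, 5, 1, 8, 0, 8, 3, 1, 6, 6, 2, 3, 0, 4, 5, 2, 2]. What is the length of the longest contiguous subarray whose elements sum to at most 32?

10

[2] sum 2 len 1
[2, 6] sum 8 len 2
[2, 6, 8] sum 16 len 3
[2, 6, 8, 5] sum 21 len 4
[2, 6, 8, 5, 1] sum 22 len 5
[2, 6, 8, 5, 1, 8] sum 30 len 6
[2, 6, 8, 5, 1, 8, 0] sum 30 len 7
[8, 5, 1, 8, 0, 8] sum 30 len 6
[5, 1, 8, 0, 8, 3] sum 25 len 6
[5, 1, 8, 0, 8, 3, 1] sum 26 len 7
[5, 1, 8, 0, 8, 3, 1, 6] sum 32 len 8
[8, 0, 8, 3, 1, 6, 6] sum 32 len 7
[0, 8, 3, 1, 6, 6, 2] sum 26 len 7
[0, 8, 3, 1, 6, 6, 2, 3] sum 29 len 8
[0, 8, 3, 1, 6, 6, 2, 3, 0] sum 29 len 9
[3, 1, 6, 6, 2, 3, 0, 4] sum 25 len 8
[3, 1, 6, 6, 2, 3, 0, 4, 5] sum 30 len 9
[3, 1, 6, 6, 2, 3, 0, 4, 5, 2] sum 32 len 10
[1, 6, 6, 2, 3, 0, 4, 5, 2, 2] sum 31 len 10
Longest length seen: 10.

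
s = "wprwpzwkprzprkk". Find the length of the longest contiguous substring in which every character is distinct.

5

add w: [w] len 1
add p: [w, p] len 2
add r: [w, p, r] len 3
add w (repeat w, move left end past it): [p, r, w] len 3
add p (repeat p, move left end past it): [r, w, p] len 3
add z: [r, w, p, z] len 4
add w (repeat w, move left end past it): [p, z, w] len 3
add k: [p, z, w, k] len 4
add p (repeat p, move left end past it): [z, w, k, p] len 4
add r: [z, w, k, p, r] len 5
add z (repeat z, move left end past it): [w, k, p, r, z] len 5
add p (repeat p, move left end past it): [r, z, p] len 3
add r (repeat r, move left end past it): [z, p, r] len 3
add k: [z, p, r, k] len 4
add k (repeat k, move left end past it): [k] len 1
Longest all-distinct length: 5.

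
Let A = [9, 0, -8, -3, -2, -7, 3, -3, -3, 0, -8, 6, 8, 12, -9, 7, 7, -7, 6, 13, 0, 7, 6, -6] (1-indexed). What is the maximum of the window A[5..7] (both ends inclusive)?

3

Elements at indices 5..7: -2, -7, 3
max(-2, -7, 3) = 3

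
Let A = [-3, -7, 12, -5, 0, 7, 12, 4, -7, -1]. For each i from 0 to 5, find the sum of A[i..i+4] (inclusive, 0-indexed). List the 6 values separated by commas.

[-3, -7, 12, -5, 0] → sum -3
[-7, 12, -5, 0, 7] → sum 7
[12, -5, 0, 7, 12] → sum 26
[-5, 0, 7, 12, 4] → sum 18
[0, 7, 12, 4, -7] → sum 16
[7, 12, 4, -7, -1] → sum 15

-3, 7, 26, 18, 16, 15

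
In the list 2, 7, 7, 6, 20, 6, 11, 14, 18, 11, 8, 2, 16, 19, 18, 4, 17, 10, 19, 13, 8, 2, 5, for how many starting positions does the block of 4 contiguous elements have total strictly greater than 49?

9

[2, 7, 7, 6] → sum 22
[7, 7, 6, 20] → sum 40
[7, 6, 20, 6] → sum 39
[6, 20, 6, 11] → sum 43
[20, 6, 11, 14] → sum 51  > 49 ✓
[6, 11, 14, 18] → sum 49
[11, 14, 18, 11] → sum 54  > 49 ✓
[14, 18, 11, 8] → sum 51  > 49 ✓
[18, 11, 8, 2] → sum 39
[11, 8, 2, 16] → sum 37
[8, 2, 16, 19] → sum 45
[2, 16, 19, 18] → sum 55  > 49 ✓
[16, 19, 18, 4] → sum 57  > 49 ✓
[19, 18, 4, 17] → sum 58  > 49 ✓
[18, 4, 17, 10] → sum 49
[4, 17, 10, 19] → sum 50  > 49 ✓
[17, 10, 19, 13] → sum 59  > 49 ✓
[10, 19, 13, 8] → sum 50  > 49 ✓
[19, 13, 8, 2] → sum 42
[13, 8, 2, 5] → sum 28
9 windows satisfy the condition.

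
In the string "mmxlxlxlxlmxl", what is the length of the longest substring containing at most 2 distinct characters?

Extend right; when distinct count exceeds 2, shrink from the left:
add m: window [m] (1 distinct), len 1
add m: window [m, m] (1 distinct), len 2
add x: window [m, m, x] (2 distinct), len 3
add l: window [x, l] (2 distinct), len 2
add x: window [x, l, x] (2 distinct), len 3
add l: window [x, l, x, l] (2 distinct), len 4
add x: window [x, l, x, l, x] (2 distinct), len 5
add l: window [x, l, x, l, x, l] (2 distinct), len 6
add x: window [x, l, x, l, x, l, x] (2 distinct), len 7
add l: window [x, l, x, l, x, l, x, l] (2 distinct), len 8
add m: window [l, m] (2 distinct), len 2
add x: window [m, x] (2 distinct), len 2
add l: window [x, l] (2 distinct), len 2
Longest length with ≤2 distinct: 8.

8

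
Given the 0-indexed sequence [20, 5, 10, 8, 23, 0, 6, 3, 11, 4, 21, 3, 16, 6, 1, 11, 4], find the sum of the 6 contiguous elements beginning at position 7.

Elements at indices 7..12: 3, 11, 4, 21, 3, 16
sum(3, 11, 4, 21, 3, 16) = 58

58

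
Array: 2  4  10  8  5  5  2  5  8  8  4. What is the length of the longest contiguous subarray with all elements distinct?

[2] len 1
[2, 4] len 2
[2, 4, 10] len 3
[2, 4, 10, 8] len 4
[2, 4, 10, 8, 5] len 5
[5] len 1
[5, 2] len 2
[2, 5] len 2
[2, 5, 8] len 3
[8] len 1
[8, 4] len 2
Longest all-distinct length: 5.

5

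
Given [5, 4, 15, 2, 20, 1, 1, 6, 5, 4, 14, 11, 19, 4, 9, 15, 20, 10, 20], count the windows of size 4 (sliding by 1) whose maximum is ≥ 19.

[5, 4, 15, 2] → max 15
[4, 15, 2, 20] → max 20  ≥ 19 ✓
[15, 2, 20, 1] → max 20  ≥ 19 ✓
[2, 20, 1, 1] → max 20  ≥ 19 ✓
[20, 1, 1, 6] → max 20  ≥ 19 ✓
[1, 1, 6, 5] → max 6
[1, 6, 5, 4] → max 6
[6, 5, 4, 14] → max 14
[5, 4, 14, 11] → max 14
[4, 14, 11, 19] → max 19  ≥ 19 ✓
[14, 11, 19, 4] → max 19  ≥ 19 ✓
[11, 19, 4, 9] → max 19  ≥ 19 ✓
[19, 4, 9, 15] → max 19  ≥ 19 ✓
[4, 9, 15, 20] → max 20  ≥ 19 ✓
[9, 15, 20, 10] → max 20  ≥ 19 ✓
[15, 20, 10, 20] → max 20  ≥ 19 ✓
11 windows satisfy the condition.

11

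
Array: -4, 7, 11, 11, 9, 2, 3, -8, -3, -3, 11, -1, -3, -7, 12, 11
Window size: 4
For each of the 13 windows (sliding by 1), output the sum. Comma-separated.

-4 7 11 11 → sum 25
7 11 11 9 → sum 38
11 11 9 2 → sum 33
11 9 2 3 → sum 25
9 2 3 -8 → sum 6
2 3 -8 -3 → sum -6
3 -8 -3 -3 → sum -11
-8 -3 -3 11 → sum -3
-3 -3 11 -1 → sum 4
-3 11 -1 -3 → sum 4
11 -1 -3 -7 → sum 0
-1 -3 -7 12 → sum 1
-3 -7 12 11 → sum 13

25, 38, 33, 25, 6, -6, -11, -3, 4, 4, 0, 1, 13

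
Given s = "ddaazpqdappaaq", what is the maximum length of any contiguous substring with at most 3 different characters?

6

[d] 1 distinct, len 1
[d, d] 1 distinct, len 2
[d, d, a] 2 distinct, len 3
[d, d, a, a] 2 distinct, len 4
[d, d, a, a, z] 3 distinct, len 5
[a, a, z, p] 3 distinct, len 4
[z, p, q] 3 distinct, len 3
[p, q, d] 3 distinct, len 3
[q, d, a] 3 distinct, len 3
[d, a, p] 3 distinct, len 3
[d, a, p, p] 3 distinct, len 4
[d, a, p, p, a] 3 distinct, len 5
[d, a, p, p, a, a] 3 distinct, len 6
[a, p, p, a, a, q] 3 distinct, len 6
Longest length with ≤3 distinct: 6.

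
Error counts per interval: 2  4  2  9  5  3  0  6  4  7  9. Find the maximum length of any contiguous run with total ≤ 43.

10

→ 2: sum 2, len 1
→ 4: sum 6, len 2
→ 2: sum 8, len 3
→ 9: sum 17, len 4
→ 5: sum 22, len 5
→ 3: sum 25, len 6
→ 0: sum 25, len 7
→ 6: sum 31, len 8
→ 4: sum 35, len 9
→ 7: sum 42, len 10
→ 9 (dropped 2, 4, 2): sum 43, len 8
Longest length seen: 10.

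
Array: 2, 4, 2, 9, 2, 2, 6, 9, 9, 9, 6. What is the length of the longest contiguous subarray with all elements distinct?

add 2: [2] len 1
add 4: [2, 4] len 2
add 2 (repeat 2, move left end past it): [4, 2] len 2
add 9: [4, 2, 9] len 3
add 2 (repeat 2, move left end past it): [9, 2] len 2
add 2 (repeat 2, move left end past it): [2] len 1
add 6: [2, 6] len 2
add 9: [2, 6, 9] len 3
add 9 (repeat 9, move left end past it): [9] len 1
add 9 (repeat 9, move left end past it): [9] len 1
add 6: [9, 6] len 2
Longest all-distinct length: 3.

3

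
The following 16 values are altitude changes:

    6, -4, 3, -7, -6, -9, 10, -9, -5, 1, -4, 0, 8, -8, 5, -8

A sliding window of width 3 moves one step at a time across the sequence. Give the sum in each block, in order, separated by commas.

5, -8, -10, -22, -5, -8, -4, -13, -8, -3, 4, 0, 5, -11

(6, -4, 3) → sum 5
(-4, 3, -7) → sum -8
(3, -7, -6) → sum -10
(-7, -6, -9) → sum -22
(-6, -9, 10) → sum -5
(-9, 10, -9) → sum -8
(10, -9, -5) → sum -4
(-9, -5, 1) → sum -13
(-5, 1, -4) → sum -8
(1, -4, 0) → sum -3
(-4, 0, 8) → sum 4
(0, 8, -8) → sum 0
(8, -8, 5) → sum 5
(-8, 5, -8) → sum -11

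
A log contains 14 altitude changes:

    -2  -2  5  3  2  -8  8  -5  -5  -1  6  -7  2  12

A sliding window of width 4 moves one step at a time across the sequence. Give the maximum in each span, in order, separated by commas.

5, 5, 5, 8, 8, 8, 8, 6, 6, 6, 12

-2 -2 5 3 → max 5
-2 5 3 2 → max 5
5 3 2 -8 → max 5
3 2 -8 8 → max 8
2 -8 8 -5 → max 8
-8 8 -5 -5 → max 8
8 -5 -5 -1 → max 8
-5 -5 -1 6 → max 6
-5 -1 6 -7 → max 6
-1 6 -7 2 → max 6
6 -7 2 12 → max 12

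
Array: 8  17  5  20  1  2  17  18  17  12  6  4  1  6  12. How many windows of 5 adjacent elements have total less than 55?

6

8 17 5 20 1 → sum 51  < 55 ✓
17 5 20 1 2 → sum 45  < 55 ✓
5 20 1 2 17 → sum 45  < 55 ✓
20 1 2 17 18 → sum 58
1 2 17 18 17 → sum 55
2 17 18 17 12 → sum 66
17 18 17 12 6 → sum 70
18 17 12 6 4 → sum 57
17 12 6 4 1 → sum 40  < 55 ✓
12 6 4 1 6 → sum 29  < 55 ✓
6 4 1 6 12 → sum 29  < 55 ✓
6 windows satisfy the condition.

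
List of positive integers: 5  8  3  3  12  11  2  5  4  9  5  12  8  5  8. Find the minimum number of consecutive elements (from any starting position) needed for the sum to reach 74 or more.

11

add 5: running sum 5 < 74
add 8: running sum 13 < 74
add 3: running sum 16 < 74
add 3: running sum 19 < 74
add 12: running sum 31 < 74
add 11: running sum 42 < 74
add 2: running sum 44 < 74
add 5: running sum 49 < 74
add 4: running sum 53 < 74
add 9: running sum 62 < 74
add 5: running sum 67 < 74
end 11: [8, 3, 3, 12, 11, 2, 5, 4, 9, 5, 12] sum 74, len 11
end 12: [3, 3, 12, 11, 2, 5, 4, 9, 5, 12, 8] sum 74, len 11
end 13: [3, 12, 11, 2, 5, 4, 9, 5, 12, 8, 5] sum 76, len 11
end 14: [12, 11, 2, 5, 4, 9, 5, 12, 8, 5, 8] sum 81, len 11
Shortest qualifying length: 11.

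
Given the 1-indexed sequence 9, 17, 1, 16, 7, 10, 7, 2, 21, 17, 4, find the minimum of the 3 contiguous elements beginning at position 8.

2

Elements at indices 8..10: 2, 21, 17
min(2, 21, 17) = 2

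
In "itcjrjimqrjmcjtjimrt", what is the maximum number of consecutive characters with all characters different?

add i: [i] len 1
add t: [i, t] len 2
add c: [i, t, c] len 3
add j: [i, t, c, j] len 4
add r: [i, t, c, j, r] len 5
add j (repeat j, move left end past it): [r, j] len 2
add i: [r, j, i] len 3
add m: [r, j, i, m] len 4
add q: [r, j, i, m, q] len 5
add r (repeat r, move left end past it): [j, i, m, q, r] len 5
add j (repeat j, move left end past it): [i, m, q, r, j] len 5
add m (repeat m, move left end past it): [q, r, j, m] len 4
add c: [q, r, j, m, c] len 5
add j (repeat j, move left end past it): [m, c, j] len 3
add t: [m, c, j, t] len 4
add j (repeat j, move left end past it): [t, j] len 2
add i: [t, j, i] len 3
add m: [t, j, i, m] len 4
add r: [t, j, i, m, r] len 5
add t (repeat t, move left end past it): [j, i, m, r, t] len 5
Longest all-distinct length: 5.

5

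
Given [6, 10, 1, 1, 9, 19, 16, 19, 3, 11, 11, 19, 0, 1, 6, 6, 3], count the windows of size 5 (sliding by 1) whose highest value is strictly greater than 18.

[6, 10, 1, 1, 9] → max 10
[10, 1, 1, 9, 19] → max 19  > 18 ✓
[1, 1, 9, 19, 16] → max 19  > 18 ✓
[1, 9, 19, 16, 19] → max 19  > 18 ✓
[9, 19, 16, 19, 3] → max 19  > 18 ✓
[19, 16, 19, 3, 11] → max 19  > 18 ✓
[16, 19, 3, 11, 11] → max 19  > 18 ✓
[19, 3, 11, 11, 19] → max 19  > 18 ✓
[3, 11, 11, 19, 0] → max 19  > 18 ✓
[11, 11, 19, 0, 1] → max 19  > 18 ✓
[11, 19, 0, 1, 6] → max 19  > 18 ✓
[19, 0, 1, 6, 6] → max 19  > 18 ✓
[0, 1, 6, 6, 3] → max 6
11 windows satisfy the condition.

11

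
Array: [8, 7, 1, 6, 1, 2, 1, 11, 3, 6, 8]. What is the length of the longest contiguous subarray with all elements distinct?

[8] len 1
[8, 7] len 2
[8, 7, 1] len 3
[8, 7, 1, 6] len 4
[6, 1] len 2
[6, 1, 2] len 3
[2, 1] len 2
[2, 1, 11] len 3
[2, 1, 11, 3] len 4
[2, 1, 11, 3, 6] len 5
[2, 1, 11, 3, 6, 8] len 6
Longest all-distinct length: 6.

6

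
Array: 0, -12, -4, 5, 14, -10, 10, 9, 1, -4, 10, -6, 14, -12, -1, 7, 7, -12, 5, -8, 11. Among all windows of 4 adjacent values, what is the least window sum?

(0, -12, -4, 5) → sum -11
(-12, -4, 5, 14) → sum 3
(-4, 5, 14, -10) → sum 5
(5, 14, -10, 10) → sum 19
(14, -10, 10, 9) → sum 23
(-10, 10, 9, 1) → sum 10
(10, 9, 1, -4) → sum 16
(9, 1, -4, 10) → sum 16
(1, -4, 10, -6) → sum 1
(-4, 10, -6, 14) → sum 14
(10, -6, 14, -12) → sum 6
(-6, 14, -12, -1) → sum -5
(14, -12, -1, 7) → sum 8
(-12, -1, 7, 7) → sum 1
(-1, 7, 7, -12) → sum 1
(7, 7, -12, 5) → sum 7
(7, -12, 5, -8) → sum -8
(-12, 5, -8, 11) → sum -4
Least of these is -11.

-11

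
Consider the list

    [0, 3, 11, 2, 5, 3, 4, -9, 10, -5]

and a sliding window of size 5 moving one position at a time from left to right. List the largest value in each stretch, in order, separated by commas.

0 3 11 2 5 → max 11
3 11 2 5 3 → max 11
11 2 5 3 4 → max 11
2 5 3 4 -9 → max 5
5 3 4 -9 10 → max 10
3 4 -9 10 -5 → max 10

11, 11, 11, 5, 10, 10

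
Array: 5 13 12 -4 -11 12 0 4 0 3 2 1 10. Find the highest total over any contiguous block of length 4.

5 13 12 -4 → sum 26
13 12 -4 -11 → sum 10
12 -4 -11 12 → sum 9
-4 -11 12 0 → sum -3
-11 12 0 4 → sum 5
12 0 4 0 → sum 16
0 4 0 3 → sum 7
4 0 3 2 → sum 9
0 3 2 1 → sum 6
3 2 1 10 → sum 16
Highest of these is 26.

26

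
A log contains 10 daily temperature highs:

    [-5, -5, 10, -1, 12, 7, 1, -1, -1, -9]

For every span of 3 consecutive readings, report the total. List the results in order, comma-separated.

0, 4, 21, 18, 20, 7, -1, -11

[-5, -5, 10] → sum 0
[-5, 10, -1] → sum 4
[10, -1, 12] → sum 21
[-1, 12, 7] → sum 18
[12, 7, 1] → sum 20
[7, 1, -1] → sum 7
[1, -1, -1] → sum -1
[-1, -1, -9] → sum -11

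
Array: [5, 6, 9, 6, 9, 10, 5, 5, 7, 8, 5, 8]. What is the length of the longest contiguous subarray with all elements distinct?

4

[5] len 1
[5, 6] len 2
[5, 6, 9] len 3
[9, 6] len 2
[6, 9] len 2
[6, 9, 10] len 3
[6, 9, 10, 5] len 4
[5] len 1
[5, 7] len 2
[5, 7, 8] len 3
[7, 8, 5] len 3
[5, 8] len 2
Longest all-distinct length: 4.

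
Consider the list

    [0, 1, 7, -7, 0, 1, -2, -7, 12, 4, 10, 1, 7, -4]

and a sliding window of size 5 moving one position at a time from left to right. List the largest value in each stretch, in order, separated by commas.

Sliding a size-5 window across the 14 values:
(0, 1, 7, -7, 0) → max 7
(1, 7, -7, 0, 1) → max 7
(7, -7, 0, 1, -2) → max 7
(-7, 0, 1, -2, -7) → max 1
(0, 1, -2, -7, 12) → max 12
(1, -2, -7, 12, 4) → max 12
(-2, -7, 12, 4, 10) → max 12
(-7, 12, 4, 10, 1) → max 12
(12, 4, 10, 1, 7) → max 12
(4, 10, 1, 7, -4) → max 10

7, 7, 7, 1, 12, 12, 12, 12, 12, 10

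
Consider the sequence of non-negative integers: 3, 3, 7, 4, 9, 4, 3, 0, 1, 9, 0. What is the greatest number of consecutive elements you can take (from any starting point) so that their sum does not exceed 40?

→ 3: sum 3, len 1
→ 3: sum 6, len 2
→ 7: sum 13, len 3
→ 4: sum 17, len 4
→ 9: sum 26, len 5
→ 4: sum 30, len 6
→ 3: sum 33, len 7
→ 0: sum 33, len 8
→ 1: sum 34, len 9
→ 9 (dropped 3): sum 40, len 9
→ 0: sum 40, len 10
Longest length seen: 10.

10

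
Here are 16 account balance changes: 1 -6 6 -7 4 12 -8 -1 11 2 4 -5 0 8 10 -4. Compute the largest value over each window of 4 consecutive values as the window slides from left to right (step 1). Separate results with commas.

6, 6, 12, 12, 12, 12, 11, 11, 11, 4, 8, 10, 10

1 -6 6 -7 → max 6
-6 6 -7 4 → max 6
6 -7 4 12 → max 12
-7 4 12 -8 → max 12
4 12 -8 -1 → max 12
12 -8 -1 11 → max 12
-8 -1 11 2 → max 11
-1 11 2 4 → max 11
11 2 4 -5 → max 11
2 4 -5 0 → max 4
4 -5 0 8 → max 8
-5 0 8 10 → max 10
0 8 10 -4 → max 10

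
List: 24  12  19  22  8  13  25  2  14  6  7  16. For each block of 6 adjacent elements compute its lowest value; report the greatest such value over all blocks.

8

[24, 12, 19, 22, 8, 13] → min 8
[12, 19, 22, 8, 13, 25] → min 8
[19, 22, 8, 13, 25, 2] → min 2
[22, 8, 13, 25, 2, 14] → min 2
[8, 13, 25, 2, 14, 6] → min 2
[13, 25, 2, 14, 6, 7] → min 2
[25, 2, 14, 6, 7, 16] → min 2
Greatest of these is 8.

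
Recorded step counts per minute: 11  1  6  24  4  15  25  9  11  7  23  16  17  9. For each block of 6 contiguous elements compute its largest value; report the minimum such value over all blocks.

Each size-6 window and its max:
11 1 6 24 4 15 → max 24
1 6 24 4 15 25 → max 25
6 24 4 15 25 9 → max 25
24 4 15 25 9 11 → max 25
4 15 25 9 11 7 → max 25
15 25 9 11 7 23 → max 25
25 9 11 7 23 16 → max 25
9 11 7 23 16 17 → max 23
11 7 23 16 17 9 → max 23
Minimum of these is 23.

23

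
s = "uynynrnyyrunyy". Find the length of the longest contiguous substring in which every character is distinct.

[u] len 1
[u, y] len 2
[u, y, n] len 3
[n, y] len 2
[y, n] len 2
[y, n, r] len 3
[r, n] len 2
[r, n, y] len 3
[y] len 1
[y, r] len 2
[y, r, u] len 3
[y, r, u, n] len 4
[r, u, n, y] len 4
[y] len 1
Longest all-distinct length: 4.

4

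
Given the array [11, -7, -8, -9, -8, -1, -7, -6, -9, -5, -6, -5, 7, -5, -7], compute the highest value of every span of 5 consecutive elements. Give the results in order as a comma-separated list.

11, -1, -1, -1, -1, -1, -5, -5, 7, 7, 7

[11, -7, -8, -9, -8] → max 11
[-7, -8, -9, -8, -1] → max -1
[-8, -9, -8, -1, -7] → max -1
[-9, -8, -1, -7, -6] → max -1
[-8, -1, -7, -6, -9] → max -1
[-1, -7, -6, -9, -5] → max -1
[-7, -6, -9, -5, -6] → max -5
[-6, -9, -5, -6, -5] → max -5
[-9, -5, -6, -5, 7] → max 7
[-5, -6, -5, 7, -5] → max 7
[-6, -5, 7, -5, -7] → max 7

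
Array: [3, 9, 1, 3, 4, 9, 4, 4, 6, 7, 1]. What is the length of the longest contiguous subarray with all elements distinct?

[3] len 1
[3, 9] len 2
[3, 9, 1] len 3
[9, 1, 3] len 3
[9, 1, 3, 4] len 4
[1, 3, 4, 9] len 4
[9, 4] len 2
[4] len 1
[4, 6] len 2
[4, 6, 7] len 3
[4, 6, 7, 1] len 4
Longest all-distinct length: 4.

4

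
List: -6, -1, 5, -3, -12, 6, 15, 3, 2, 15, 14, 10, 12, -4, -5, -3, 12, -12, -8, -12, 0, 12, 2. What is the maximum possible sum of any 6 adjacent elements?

59

-6 -1 5 -3 -12 6 → sum -11
-1 5 -3 -12 6 15 → sum 10
5 -3 -12 6 15 3 → sum 14
-3 -12 6 15 3 2 → sum 11
-12 6 15 3 2 15 → sum 29
6 15 3 2 15 14 → sum 55
15 3 2 15 14 10 → sum 59
3 2 15 14 10 12 → sum 56
2 15 14 10 12 -4 → sum 49
15 14 10 12 -4 -5 → sum 42
14 10 12 -4 -5 -3 → sum 24
10 12 -4 -5 -3 12 → sum 22
12 -4 -5 -3 12 -12 → sum 0
-4 -5 -3 12 -12 -8 → sum -20
-5 -3 12 -12 -8 -12 → sum -28
-3 12 -12 -8 -12 0 → sum -23
12 -12 -8 -12 0 12 → sum -8
-12 -8 -12 0 12 2 → sum -18
Maximum of these is 59.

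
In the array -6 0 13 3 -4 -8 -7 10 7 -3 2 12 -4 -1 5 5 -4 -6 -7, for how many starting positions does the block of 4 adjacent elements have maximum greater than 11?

-6 0 13 3 → max 13  > 11 ✓
0 13 3 -4 → max 13  > 11 ✓
13 3 -4 -8 → max 13  > 11 ✓
3 -4 -8 -7 → max 3
-4 -8 -7 10 → max 10
-8 -7 10 7 → max 10
-7 10 7 -3 → max 10
10 7 -3 2 → max 10
7 -3 2 12 → max 12  > 11 ✓
-3 2 12 -4 → max 12  > 11 ✓
2 12 -4 -1 → max 12  > 11 ✓
12 -4 -1 5 → max 12  > 11 ✓
-4 -1 5 5 → max 5
-1 5 5 -4 → max 5
5 5 -4 -6 → max 5
5 -4 -6 -7 → max 5
7 windows satisfy the condition.

7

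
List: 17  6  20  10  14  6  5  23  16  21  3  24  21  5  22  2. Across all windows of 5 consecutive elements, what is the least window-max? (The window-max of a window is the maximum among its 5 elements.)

20

Each size-5 window and its max:
[17, 6, 20, 10, 14] → max 20
[6, 20, 10, 14, 6] → max 20
[20, 10, 14, 6, 5] → max 20
[10, 14, 6, 5, 23] → max 23
[14, 6, 5, 23, 16] → max 23
[6, 5, 23, 16, 21] → max 23
[5, 23, 16, 21, 3] → max 23
[23, 16, 21, 3, 24] → max 24
[16, 21, 3, 24, 21] → max 24
[21, 3, 24, 21, 5] → max 24
[3, 24, 21, 5, 22] → max 24
[24, 21, 5, 22, 2] → max 24
Least of these is 20.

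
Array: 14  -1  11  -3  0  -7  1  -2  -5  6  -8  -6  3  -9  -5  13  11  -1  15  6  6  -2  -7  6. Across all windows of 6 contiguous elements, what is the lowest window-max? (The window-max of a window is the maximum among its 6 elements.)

1

14 -1 11 -3 0 -7 → max 14
-1 11 -3 0 -7 1 → max 11
11 -3 0 -7 1 -2 → max 11
-3 0 -7 1 -2 -5 → max 1
0 -7 1 -2 -5 6 → max 6
-7 1 -2 -5 6 -8 → max 6
1 -2 -5 6 -8 -6 → max 6
-2 -5 6 -8 -6 3 → max 6
-5 6 -8 -6 3 -9 → max 6
6 -8 -6 3 -9 -5 → max 6
-8 -6 3 -9 -5 13 → max 13
-6 3 -9 -5 13 11 → max 13
3 -9 -5 13 11 -1 → max 13
-9 -5 13 11 -1 15 → max 15
-5 13 11 -1 15 6 → max 15
13 11 -1 15 6 6 → max 15
11 -1 15 6 6 -2 → max 15
-1 15 6 6 -2 -7 → max 15
15 6 6 -2 -7 6 → max 15
Lowest of these is 1.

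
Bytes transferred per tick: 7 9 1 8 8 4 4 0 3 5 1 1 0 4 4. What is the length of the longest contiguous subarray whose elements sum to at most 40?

12

[7] sum 7 len 1
[7, 9] sum 16 len 2
[7, 9, 1] sum 17 len 3
[7, 9, 1, 8] sum 25 len 4
[7, 9, 1, 8, 8] sum 33 len 5
[7, 9, 1, 8, 8, 4] sum 37 len 6
[9, 1, 8, 8, 4, 4] sum 34 len 6
[9, 1, 8, 8, 4, 4, 0] sum 34 len 7
[9, 1, 8, 8, 4, 4, 0, 3] sum 37 len 8
[1, 8, 8, 4, 4, 0, 3, 5] sum 33 len 8
[1, 8, 8, 4, 4, 0, 3, 5, 1] sum 34 len 9
[1, 8, 8, 4, 4, 0, 3, 5, 1, 1] sum 35 len 10
[1, 8, 8, 4, 4, 0, 3, 5, 1, 1, 0] sum 35 len 11
[1, 8, 8, 4, 4, 0, 3, 5, 1, 1, 0, 4] sum 39 len 12
[8, 4, 4, 0, 3, 5, 1, 1, 0, 4, 4] sum 34 len 11
Longest length seen: 12.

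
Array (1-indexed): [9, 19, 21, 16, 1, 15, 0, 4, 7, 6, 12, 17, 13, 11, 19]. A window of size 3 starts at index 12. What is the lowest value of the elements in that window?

Elements at indices 12..14: 17, 13, 11
min(17, 13, 11) = 11

11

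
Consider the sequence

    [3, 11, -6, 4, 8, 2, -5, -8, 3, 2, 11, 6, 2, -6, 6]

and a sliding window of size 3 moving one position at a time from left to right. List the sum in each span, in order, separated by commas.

8, 9, 6, 14, 5, -11, -10, -3, 16, 19, 19, 2, 2

[3, 11, -6] → sum 8
[11, -6, 4] → sum 9
[-6, 4, 8] → sum 6
[4, 8, 2] → sum 14
[8, 2, -5] → sum 5
[2, -5, -8] → sum -11
[-5, -8, 3] → sum -10
[-8, 3, 2] → sum -3
[3, 2, 11] → sum 16
[2, 11, 6] → sum 19
[11, 6, 2] → sum 19
[6, 2, -6] → sum 2
[2, -6, 6] → sum 2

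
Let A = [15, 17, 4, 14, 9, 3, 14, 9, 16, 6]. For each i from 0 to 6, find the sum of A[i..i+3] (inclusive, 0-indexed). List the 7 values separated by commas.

50, 44, 30, 40, 35, 42, 45

Sliding a size-4 window across the 10 values:
(15, 17, 4, 14) → sum 50
(17, 4, 14, 9) → sum 44
(4, 14, 9, 3) → sum 30
(14, 9, 3, 14) → sum 40
(9, 3, 14, 9) → sum 35
(3, 14, 9, 16) → sum 42
(14, 9, 16, 6) → sum 45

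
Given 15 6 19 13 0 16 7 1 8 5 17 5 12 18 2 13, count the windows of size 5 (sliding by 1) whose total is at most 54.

10

(15, 6, 19, 13, 0) → sum 53  ≤ 54 ✓
(6, 19, 13, 0, 16) → sum 54  ≤ 54 ✓
(19, 13, 0, 16, 7) → sum 55
(13, 0, 16, 7, 1) → sum 37  ≤ 54 ✓
(0, 16, 7, 1, 8) → sum 32  ≤ 54 ✓
(16, 7, 1, 8, 5) → sum 37  ≤ 54 ✓
(7, 1, 8, 5, 17) → sum 38  ≤ 54 ✓
(1, 8, 5, 17, 5) → sum 36  ≤ 54 ✓
(8, 5, 17, 5, 12) → sum 47  ≤ 54 ✓
(5, 17, 5, 12, 18) → sum 57
(17, 5, 12, 18, 2) → sum 54  ≤ 54 ✓
(5, 12, 18, 2, 13) → sum 50  ≤ 54 ✓
10 windows satisfy the condition.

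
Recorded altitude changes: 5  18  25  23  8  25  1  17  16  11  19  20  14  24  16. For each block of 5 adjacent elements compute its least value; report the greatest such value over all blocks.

(5, 18, 25, 23, 8) → min 5
(18, 25, 23, 8, 25) → min 8
(25, 23, 8, 25, 1) → min 1
(23, 8, 25, 1, 17) → min 1
(8, 25, 1, 17, 16) → min 1
(25, 1, 17, 16, 11) → min 1
(1, 17, 16, 11, 19) → min 1
(17, 16, 11, 19, 20) → min 11
(16, 11, 19, 20, 14) → min 11
(11, 19, 20, 14, 24) → min 11
(19, 20, 14, 24, 16) → min 14
Greatest of these is 14.

14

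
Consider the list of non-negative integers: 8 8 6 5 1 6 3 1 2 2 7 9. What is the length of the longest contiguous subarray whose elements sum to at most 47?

Extend to the right; shrink from the left whenever the sum exceeds 47:
[8] sum 8 len 1
[8, 8] sum 16 len 2
[8, 8, 6] sum 22 len 3
[8, 8, 6, 5] sum 27 len 4
[8, 8, 6, 5, 1] sum 28 len 5
[8, 8, 6, 5, 1, 6] sum 34 len 6
[8, 8, 6, 5, 1, 6, 3] sum 37 len 7
[8, 8, 6, 5, 1, 6, 3, 1] sum 38 len 8
[8, 8, 6, 5, 1, 6, 3, 1, 2] sum 40 len 9
[8, 8, 6, 5, 1, 6, 3, 1, 2, 2] sum 42 len 10
[8, 6, 5, 1, 6, 3, 1, 2, 2, 7] sum 41 len 10
[6, 5, 1, 6, 3, 1, 2, 2, 7, 9] sum 42 len 10
Longest length seen: 10.

10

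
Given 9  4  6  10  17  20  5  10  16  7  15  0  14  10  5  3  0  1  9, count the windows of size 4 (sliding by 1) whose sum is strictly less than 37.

7

[9, 4, 6, 10] → sum 29  < 37 ✓
[4, 6, 10, 17] → sum 37
[6, 10, 17, 20] → sum 53
[10, 17, 20, 5] → sum 52
[17, 20, 5, 10] → sum 52
[20, 5, 10, 16] → sum 51
[5, 10, 16, 7] → sum 38
[10, 16, 7, 15] → sum 48
[16, 7, 15, 0] → sum 38
[7, 15, 0, 14] → sum 36  < 37 ✓
[15, 0, 14, 10] → sum 39
[0, 14, 10, 5] → sum 29  < 37 ✓
[14, 10, 5, 3] → sum 32  < 37 ✓
[10, 5, 3, 0] → sum 18  < 37 ✓
[5, 3, 0, 1] → sum 9  < 37 ✓
[3, 0, 1, 9] → sum 13  < 37 ✓
7 windows satisfy the condition.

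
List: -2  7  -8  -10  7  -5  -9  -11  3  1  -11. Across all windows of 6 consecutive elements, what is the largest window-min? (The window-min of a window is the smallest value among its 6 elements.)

-10

-2 7 -8 -10 7 -5 → min -10
7 -8 -10 7 -5 -9 → min -10
-8 -10 7 -5 -9 -11 → min -11
-10 7 -5 -9 -11 3 → min -11
7 -5 -9 -11 3 1 → min -11
-5 -9 -11 3 1 -11 → min -11
Largest of these is -10.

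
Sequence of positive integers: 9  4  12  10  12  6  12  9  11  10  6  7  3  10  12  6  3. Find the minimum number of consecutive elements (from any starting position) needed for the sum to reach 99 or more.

11

Extend right; whenever the sum reaches 99, record the length and shrink from the left:
add 9: running sum 9 < 99
add 4: running sum 13 < 99
add 12: running sum 25 < 99
add 10: running sum 35 < 99
add 12: running sum 47 < 99
add 6: running sum 53 < 99
add 12: running sum 65 < 99
add 9: running sum 74 < 99
add 11: running sum 85 < 99
add 10: running sum 95 < 99
end 10: [9, 4, 12, 10, 12, 6, 12, 9, 11, 10, 6] sum 101, len 11
end 11: [4, 12, 10, 12, 6, 12, 9, 11, 10, 6, 7] sum 99, len 11
end 12: [4, 12, 10, 12, 6, 12, 9, 11, 10, 6, 7, 3] sum 102, len 12
end 13: [12, 10, 12, 6, 12, 9, 11, 10, 6, 7, 3, 10] sum 108, len 12
end 14: [10, 12, 6, 12, 9, 11, 10, 6, 7, 3, 10, 12] sum 108, len 12
end 15: [12, 6, 12, 9, 11, 10, 6, 7, 3, 10, 12, 6] sum 104, len 12
end 16: [12, 6, 12, 9, 11, 10, 6, 7, 3, 10, 12, 6, 3] sum 107, len 13
Shortest qualifying length: 11.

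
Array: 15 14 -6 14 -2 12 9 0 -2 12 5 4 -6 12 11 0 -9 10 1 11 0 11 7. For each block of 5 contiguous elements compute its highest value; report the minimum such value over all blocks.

[15, 14, -6, 14, -2] → max 15
[14, -6, 14, -2, 12] → max 14
[-6, 14, -2, 12, 9] → max 14
[14, -2, 12, 9, 0] → max 14
[-2, 12, 9, 0, -2] → max 12
[12, 9, 0, -2, 12] → max 12
[9, 0, -2, 12, 5] → max 12
[0, -2, 12, 5, 4] → max 12
[-2, 12, 5, 4, -6] → max 12
[12, 5, 4, -6, 12] → max 12
[5, 4, -6, 12, 11] → max 12
[4, -6, 12, 11, 0] → max 12
[-6, 12, 11, 0, -9] → max 12
[12, 11, 0, -9, 10] → max 12
[11, 0, -9, 10, 1] → max 11
[0, -9, 10, 1, 11] → max 11
[-9, 10, 1, 11, 0] → max 11
[10, 1, 11, 0, 11] → max 11
[1, 11, 0, 11, 7] → max 11
Minimum of these is 11.

11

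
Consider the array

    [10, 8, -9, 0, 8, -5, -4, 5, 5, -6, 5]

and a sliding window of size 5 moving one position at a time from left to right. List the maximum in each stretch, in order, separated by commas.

10, 8, 8, 8, 8, 5, 5

(10, 8, -9, 0, 8) → max 10
(8, -9, 0, 8, -5) → max 8
(-9, 0, 8, -5, -4) → max 8
(0, 8, -5, -4, 5) → max 8
(8, -5, -4, 5, 5) → max 8
(-5, -4, 5, 5, -6) → max 5
(-4, 5, 5, -6, 5) → max 5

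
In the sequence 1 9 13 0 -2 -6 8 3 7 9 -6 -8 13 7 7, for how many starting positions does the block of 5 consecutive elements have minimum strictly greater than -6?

1

[1, 9, 13, 0, -2] → min -2  > -6 ✓
[9, 13, 0, -2, -6] → min -6
[13, 0, -2, -6, 8] → min -6
[0, -2, -6, 8, 3] → min -6
[-2, -6, 8, 3, 7] → min -6
[-6, 8, 3, 7, 9] → min -6
[8, 3, 7, 9, -6] → min -6
[3, 7, 9, -6, -8] → min -8
[7, 9, -6, -8, 13] → min -8
[9, -6, -8, 13, 7] → min -8
[-6, -8, 13, 7, 7] → min -8
1 window satisfy the condition.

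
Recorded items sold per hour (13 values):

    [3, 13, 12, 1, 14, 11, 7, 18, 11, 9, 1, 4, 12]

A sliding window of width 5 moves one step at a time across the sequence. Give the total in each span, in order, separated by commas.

43, 51, 45, 51, 61, 56, 46, 43, 37

Sliding a size-5 window across the 13 values:
[3, 13, 12, 1, 14] → sum 43
[13, 12, 1, 14, 11] → sum 51
[12, 1, 14, 11, 7] → sum 45
[1, 14, 11, 7, 18] → sum 51
[14, 11, 7, 18, 11] → sum 61
[11, 7, 18, 11, 9] → sum 56
[7, 18, 11, 9, 1] → sum 46
[18, 11, 9, 1, 4] → sum 43
[11, 9, 1, 4, 12] → sum 37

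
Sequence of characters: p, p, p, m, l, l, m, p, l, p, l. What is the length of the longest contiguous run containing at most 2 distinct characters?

Extend right; when distinct count exceeds 2, shrink from the left:
[p] 1 distinct, len 1
[p, p] 1 distinct, len 2
[p, p, p] 1 distinct, len 3
[p, p, p, m] 2 distinct, len 4
[m, l] 2 distinct, len 2
[m, l, l] 2 distinct, len 3
[m, l, l, m] 2 distinct, len 4
[m, p] 2 distinct, len 2
[p, l] 2 distinct, len 2
[p, l, p] 2 distinct, len 3
[p, l, p, l] 2 distinct, len 4
Longest length with ≤2 distinct: 4.

4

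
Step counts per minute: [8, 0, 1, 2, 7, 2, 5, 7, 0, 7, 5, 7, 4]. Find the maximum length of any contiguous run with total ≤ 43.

11

add 8: [8] sum 8, len 1
add 0: [8, 0] sum 8, len 2
add 1: [8, 0, 1] sum 9, len 3
add 2: [8, 0, 1, 2] sum 11, len 4
add 7: [8, 0, 1, 2, 7] sum 18, len 5
add 2: [8, 0, 1, 2, 7, 2] sum 20, len 6
add 5: [8, 0, 1, 2, 7, 2, 5] sum 25, len 7
add 7: [8, 0, 1, 2, 7, 2, 5, 7] sum 32, len 8
add 0: [8, 0, 1, 2, 7, 2, 5, 7, 0] sum 32, len 9
add 7: [8, 0, 1, 2, 7, 2, 5, 7, 0, 7] sum 39, len 10
add 5: [0, 1, 2, 7, 2, 5, 7, 0, 7, 5] sum 36, len 10
add 7: [0, 1, 2, 7, 2, 5, 7, 0, 7, 5, 7] sum 43, len 11
add 4: [2, 5, 7, 0, 7, 5, 7, 4] sum 37, len 8
Longest length seen: 11.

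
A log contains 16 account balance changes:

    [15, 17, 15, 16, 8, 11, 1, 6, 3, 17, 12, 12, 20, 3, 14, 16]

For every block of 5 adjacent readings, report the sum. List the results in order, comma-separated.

[15, 17, 15, 16, 8] → sum 71
[17, 15, 16, 8, 11] → sum 67
[15, 16, 8, 11, 1] → sum 51
[16, 8, 11, 1, 6] → sum 42
[8, 11, 1, 6, 3] → sum 29
[11, 1, 6, 3, 17] → sum 38
[1, 6, 3, 17, 12] → sum 39
[6, 3, 17, 12, 12] → sum 50
[3, 17, 12, 12, 20] → sum 64
[17, 12, 12, 20, 3] → sum 64
[12, 12, 20, 3, 14] → sum 61
[12, 20, 3, 14, 16] → sum 65

71, 67, 51, 42, 29, 38, 39, 50, 64, 64, 61, 65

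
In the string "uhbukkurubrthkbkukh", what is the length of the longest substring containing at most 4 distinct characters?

Extend right; when distinct count exceeds 4, shrink from the left:
add u: window [u] (1 distinct), len 1
add h: window [u, h] (2 distinct), len 2
add b: window [u, h, b] (3 distinct), len 3
add u: window [u, h, b, u] (3 distinct), len 4
add k: window [u, h, b, u, k] (4 distinct), len 5
add k: window [u, h, b, u, k, k] (4 distinct), len 6
add u: window [u, h, b, u, k, k, u] (4 distinct), len 7
add r: window [b, u, k, k, u, r] (4 distinct), len 6
add u: window [b, u, k, k, u, r, u] (4 distinct), len 7
add b: window [b, u, k, k, u, r, u, b] (4 distinct), len 8
add r: window [b, u, k, k, u, r, u, b, r] (4 distinct), len 9
add t: window [u, r, u, b, r, t] (4 distinct), len 6
add h: window [b, r, t, h] (4 distinct), len 4
add k: window [r, t, h, k] (4 distinct), len 4
add b: window [t, h, k, b] (4 distinct), len 4
add k: window [t, h, k, b, k] (4 distinct), len 5
add u: window [h, k, b, k, u] (4 distinct), len 5
add k: window [h, k, b, k, u, k] (4 distinct), len 6
add h: window [h, k, b, k, u, k, h] (4 distinct), len 7
Longest length with ≤4 distinct: 9.

9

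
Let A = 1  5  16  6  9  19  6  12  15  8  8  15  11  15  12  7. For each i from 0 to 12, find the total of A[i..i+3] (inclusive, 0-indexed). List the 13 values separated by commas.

28, 36, 50, 40, 46, 52, 41, 43, 46, 42, 49, 53, 45

Sliding a size-4 window across the 16 values:
[1, 5, 16, 6] → sum 28
[5, 16, 6, 9] → sum 36
[16, 6, 9, 19] → sum 50
[6, 9, 19, 6] → sum 40
[9, 19, 6, 12] → sum 46
[19, 6, 12, 15] → sum 52
[6, 12, 15, 8] → sum 41
[12, 15, 8, 8] → sum 43
[15, 8, 8, 15] → sum 46
[8, 8, 15, 11] → sum 42
[8, 15, 11, 15] → sum 49
[15, 11, 15, 12] → sum 53
[11, 15, 12, 7] → sum 45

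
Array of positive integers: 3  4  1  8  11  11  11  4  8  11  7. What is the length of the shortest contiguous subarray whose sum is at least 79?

11

add 3: running sum 3 < 79
add 4: running sum 7 < 79
add 1: running sum 8 < 79
add 8: running sum 16 < 79
add 11: running sum 27 < 79
add 11: running sum 38 < 79
add 11: running sum 49 < 79
add 4: running sum 53 < 79
add 8: running sum 61 < 79
add 11: running sum 72 < 79
end 10: [3, 4, 1, 8, 11, 11, 11, 4, 8, 11, 7] sum 79, len 11
Shortest qualifying length: 11.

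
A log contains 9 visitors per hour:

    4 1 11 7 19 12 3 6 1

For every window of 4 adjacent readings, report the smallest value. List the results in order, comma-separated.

Sliding a size-4 window across the 9 values:
4 1 11 7 → min 1
1 11 7 19 → min 1
11 7 19 12 → min 7
7 19 12 3 → min 3
19 12 3 6 → min 3
12 3 6 1 → min 1

1, 1, 7, 3, 3, 1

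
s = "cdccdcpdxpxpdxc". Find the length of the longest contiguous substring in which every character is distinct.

[c] len 1
[c, d] len 2
[d, c] len 2
[c] len 1
[c, d] len 2
[d, c] len 2
[d, c, p] len 3
[c, p, d] len 3
[c, p, d, x] len 4
[d, x, p] len 3
[p, x] len 2
[x, p] len 2
[x, p, d] len 3
[p, d, x] len 3
[p, d, x, c] len 4
Longest all-distinct length: 4.

4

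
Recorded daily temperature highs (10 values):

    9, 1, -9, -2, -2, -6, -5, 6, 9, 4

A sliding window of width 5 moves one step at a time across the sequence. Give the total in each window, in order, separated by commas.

[9, 1, -9, -2, -2] → sum -3
[1, -9, -2, -2, -6] → sum -18
[-9, -2, -2, -6, -5] → sum -24
[-2, -2, -6, -5, 6] → sum -9
[-2, -6, -5, 6, 9] → sum 2
[-6, -5, 6, 9, 4] → sum 8

-3, -18, -24, -9, 2, 8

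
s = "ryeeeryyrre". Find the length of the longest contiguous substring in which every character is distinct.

add r: [r] len 1
add y: [r, y] len 2
add e: [r, y, e] len 3
add e (repeat e, move left end past it): [e] len 1
add e (repeat e, move left end past it): [e] len 1
add r: [e, r] len 2
add y: [e, r, y] len 3
add y (repeat y, move left end past it): [y] len 1
add r: [y, r] len 2
add r (repeat r, move left end past it): [r] len 1
add e: [r, e] len 2
Longest all-distinct length: 3.

3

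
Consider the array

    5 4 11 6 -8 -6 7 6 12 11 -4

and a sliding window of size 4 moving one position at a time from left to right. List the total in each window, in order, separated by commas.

[5, 4, 11, 6] → sum 26
[4, 11, 6, -8] → sum 13
[11, 6, -8, -6] → sum 3
[6, -8, -6, 7] → sum -1
[-8, -6, 7, 6] → sum -1
[-6, 7, 6, 12] → sum 19
[7, 6, 12, 11] → sum 36
[6, 12, 11, -4] → sum 25

26, 13, 3, -1, -1, 19, 36, 25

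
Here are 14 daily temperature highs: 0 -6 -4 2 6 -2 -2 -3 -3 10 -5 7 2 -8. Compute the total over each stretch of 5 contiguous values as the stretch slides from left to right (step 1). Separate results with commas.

Sliding a size-5 window across the 14 values:
0 -6 -4 2 6 → sum -2
-6 -4 2 6 -2 → sum -4
-4 2 6 -2 -2 → sum 0
2 6 -2 -2 -3 → sum 1
6 -2 -2 -3 -3 → sum -4
-2 -2 -3 -3 10 → sum 0
-2 -3 -3 10 -5 → sum -3
-3 -3 10 -5 7 → sum 6
-3 10 -5 7 2 → sum 11
10 -5 7 2 -8 → sum 6

-2, -4, 0, 1, -4, 0, -3, 6, 11, 6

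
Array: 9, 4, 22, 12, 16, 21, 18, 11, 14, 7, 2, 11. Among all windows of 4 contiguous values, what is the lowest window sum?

34

(9, 4, 22, 12) → sum 47
(4, 22, 12, 16) → sum 54
(22, 12, 16, 21) → sum 71
(12, 16, 21, 18) → sum 67
(16, 21, 18, 11) → sum 66
(21, 18, 11, 14) → sum 64
(18, 11, 14, 7) → sum 50
(11, 14, 7, 2) → sum 34
(14, 7, 2, 11) → sum 34
Lowest of these is 34.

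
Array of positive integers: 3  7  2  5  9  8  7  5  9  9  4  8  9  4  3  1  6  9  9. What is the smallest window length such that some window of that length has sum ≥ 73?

10

add 3: running sum 3 < 73
add 7: running sum 10 < 73
add 2: running sum 12 < 73
add 5: running sum 17 < 73
add 9: running sum 26 < 73
add 8: running sum 34 < 73
add 7: running sum 41 < 73
add 5: running sum 46 < 73
add 9: running sum 55 < 73
add 9: running sum 64 < 73
add 4: running sum 68 < 73
add 8: shortest ending here [7, 2, 5, 9, 8, 7, 5, 9, 9, 4, 8] sum 73, len 11
add 9: shortest ending here [5, 9, 8, 7, 5, 9, 9, 4, 8, 9] sum 73, len 10
add 4: shortest ending here [5, 9, 8, 7, 5, 9, 9, 4, 8, 9, 4] sum 77, len 11
add 3: shortest ending here [9, 8, 7, 5, 9, 9, 4, 8, 9, 4, 3] sum 75, len 11
add 1: shortest ending here [9, 8, 7, 5, 9, 9, 4, 8, 9, 4, 3, 1] sum 76, len 12
add 6: shortest ending here [8, 7, 5, 9, 9, 4, 8, 9, 4, 3, 1, 6] sum 73, len 12
add 9: shortest ending here [7, 5, 9, 9, 4, 8, 9, 4, 3, 1, 6, 9] sum 74, len 12
add 9: shortest ending here [5, 9, 9, 4, 8, 9, 4, 3, 1, 6, 9, 9] sum 76, len 12
Shortest qualifying length: 10.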